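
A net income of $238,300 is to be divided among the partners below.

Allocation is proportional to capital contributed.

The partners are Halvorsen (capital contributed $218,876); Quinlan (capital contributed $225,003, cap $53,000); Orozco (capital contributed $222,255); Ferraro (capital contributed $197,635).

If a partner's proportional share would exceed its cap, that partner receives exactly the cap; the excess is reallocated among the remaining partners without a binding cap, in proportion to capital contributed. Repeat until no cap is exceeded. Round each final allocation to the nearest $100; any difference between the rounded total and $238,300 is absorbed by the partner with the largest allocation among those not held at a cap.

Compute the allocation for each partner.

Combined capital contributed = 863,769.
Unconstrained shares: Halvorsen 60,384.37; Quinlan 62,074.72; Orozco 61,316.59; Ferraro 54,524.32.
Cap binds for Quinlan ($53,000); remaining pool $185,300 reallocated over remaining capital contributed 638,766.
Shares after redistribution: Halvorsen 63,493.87 → $63,500; Orozco 64,474.08 → $64,500; Ferraro 57,332.05 → $57,300.

Halvorsen: $63,500 · Quinlan: $53,000 · Orozco: $64,500 · Ferraro: $57,300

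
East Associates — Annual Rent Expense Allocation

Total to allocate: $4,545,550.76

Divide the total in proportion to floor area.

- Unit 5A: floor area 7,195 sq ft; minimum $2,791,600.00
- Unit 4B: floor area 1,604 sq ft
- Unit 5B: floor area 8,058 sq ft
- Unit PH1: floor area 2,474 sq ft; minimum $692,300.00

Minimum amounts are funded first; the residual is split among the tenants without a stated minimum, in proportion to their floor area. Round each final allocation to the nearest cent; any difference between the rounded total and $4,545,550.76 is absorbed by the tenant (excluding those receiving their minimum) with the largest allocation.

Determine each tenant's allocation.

Unit 5A: $2,791,600.00; Unit 4B: $176,245.89; Unit 5B: $885,404.87; Unit PH1: $692,300.00

Guaranteed amounts: Unit 5A $2,791,600.00; Unit PH1 $692,300.00. Remaining pool $1,061,650.76.
Remaining pool split over remaining floor area 9,662: Unit 4B 176,245.8931 → $176,245.89; Unit 5B 885,404.8669 → $885,404.87.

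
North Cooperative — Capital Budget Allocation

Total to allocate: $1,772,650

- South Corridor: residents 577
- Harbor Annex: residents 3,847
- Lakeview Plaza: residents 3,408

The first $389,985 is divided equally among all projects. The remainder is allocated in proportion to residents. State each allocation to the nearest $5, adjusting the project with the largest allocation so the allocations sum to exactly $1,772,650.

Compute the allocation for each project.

Equal tier: $389,985 ÷ 3 = $129,995 apiece.
Remainder $1,382,665 by residents (total 7,832): South Corridor 101,863.85 → $101,865; Harbor Annex 679,151.21 → $679,150; Lakeview Plaza 601,649.94 → $601,650.
Totals: South Corridor $129,995 + $101,865 = $231,860; Harbor Annex $129,995 + $679,150 = $809,145; Lakeview Plaza $129,995 + $601,650 = $731,645.

South Corridor: $231,860 | Harbor Annex: $809,145 | Lakeview Plaza: $731,645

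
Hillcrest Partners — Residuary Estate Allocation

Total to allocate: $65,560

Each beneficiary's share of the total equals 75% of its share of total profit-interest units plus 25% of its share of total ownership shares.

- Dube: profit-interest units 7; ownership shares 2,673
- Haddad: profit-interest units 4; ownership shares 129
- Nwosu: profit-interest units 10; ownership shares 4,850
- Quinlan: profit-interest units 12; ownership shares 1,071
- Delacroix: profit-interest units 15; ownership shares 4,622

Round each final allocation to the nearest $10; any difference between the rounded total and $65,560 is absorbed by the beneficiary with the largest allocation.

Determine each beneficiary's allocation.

Dube: $10,450 | Haddad: $4,260 | Nwosu: $16,200 | Quinlan: $13,610 | Delacroix: $21,040

Profit-interest units total 48; ownership shares total 13,345.
Combined weights (75% profit-interest units + 25% ownership shares): Dube 0.1594; Haddad 0.0649; Nwosu 0.2471; Quinlan 0.2076; Delacroix 0.3210.
Pro-rata amounts: Dube 10,453.54; Haddad 4,255.93; Nwosu 16,200.40; Quinlan 13,607.88; Delacroix 21,042.25.
Rounded to nearest $10: Dube $10,450; Haddad $4,260; Nwosu $16,200; Quinlan $13,610; Delacroix $21,040. Sum = $65,560.
No rounding difference to absorb.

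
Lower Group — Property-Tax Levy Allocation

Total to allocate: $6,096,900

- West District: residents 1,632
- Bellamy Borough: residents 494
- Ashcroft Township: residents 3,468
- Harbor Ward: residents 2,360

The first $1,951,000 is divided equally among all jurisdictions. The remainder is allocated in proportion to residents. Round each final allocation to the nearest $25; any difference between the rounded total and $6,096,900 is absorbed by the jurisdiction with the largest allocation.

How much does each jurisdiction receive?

West District: $1,338,400 | Bellamy Borough: $745,250 | Ashcroft Township: $2,295,375 | Harbor Ward: $1,717,875

First tranche $1,951,000 split equally: $487,750 each.
Remainder $4,145,900 by residents (total 7,954): West District 850,654.87 → $850,650; Bellamy Borough 257,489.89 → $257,500; Ashcroft Township 1,807,641.59 → $1,807,650; Harbor Ward 1,230,113.65 → $1,230,125.
Rounding difference −$25 on remainder applied to Ashcroft Township.
Totals: West District $487,750 + $850,650 = $1,338,400; Bellamy Borough $487,750 + $257,500 = $745,250; Ashcroft Township $487,750 + $1,807,625 = $2,295,375; Harbor Ward $487,750 + $1,230,125 = $1,717,875.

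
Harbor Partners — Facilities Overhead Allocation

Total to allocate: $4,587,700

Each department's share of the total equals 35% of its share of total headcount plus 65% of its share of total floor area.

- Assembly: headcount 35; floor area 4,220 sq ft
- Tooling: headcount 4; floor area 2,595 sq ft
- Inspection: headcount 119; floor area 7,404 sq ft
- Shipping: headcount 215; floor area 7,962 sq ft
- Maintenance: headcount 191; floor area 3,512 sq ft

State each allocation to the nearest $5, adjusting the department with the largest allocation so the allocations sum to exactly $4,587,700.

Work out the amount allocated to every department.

Assembly: $589,430 · Tooling: $312,570 · Inspection: $1,198,120 · Shipping: $1,536,195 · Maintenance: $951,385

Headcount total 564; floor area total 25,693.
Blended shares (35% headcount + 65% floor area): Assembly 0.1285; Tooling 0.0681; Inspection 0.2612; Shipping 0.3349; Maintenance 0.2074.
Raw shares: Assembly 589,429.78; Tooling 312,571.23; Inspection 1,198,120.23; Shipping 1,536,193.14; Maintenance 951,385.63.
Rounded to nearest $5: Assembly $589,430; Tooling $312,570; Inspection $1,198,120; Shipping $1,536,195; Maintenance $951,385. Sum = $4,587,700.
Rounded total matches; no reconciliation needed.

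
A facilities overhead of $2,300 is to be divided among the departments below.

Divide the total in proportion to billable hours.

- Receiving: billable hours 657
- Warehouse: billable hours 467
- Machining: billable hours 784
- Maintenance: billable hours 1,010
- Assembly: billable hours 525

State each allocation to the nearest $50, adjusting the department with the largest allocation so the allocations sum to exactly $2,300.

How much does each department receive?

Receiving: $450; Warehouse: $300; Machining: $500; Maintenance: $700; Assembly: $350

Sum of billable hours: 3,443.
Pro-rata amounts: Receiving 657/3,443 × $2,300 = 438.89; Warehouse 467/3,443 × $2,300 = 311.97; Machining 784/3,443 × $2,300 = 523.73; Maintenance 1,010/3,443 × $2,300 = 674.70; Assembly 525/3,443 × $2,300 = 350.71.
After rounding ($50): Receiving $450; Warehouse $300; Machining $500; Maintenance $650; Assembly $350. Sum = $2,250.
Difference $2,300 − $2,250 = +$50 applied to largest allocation (Maintenance): Maintenance becomes $700.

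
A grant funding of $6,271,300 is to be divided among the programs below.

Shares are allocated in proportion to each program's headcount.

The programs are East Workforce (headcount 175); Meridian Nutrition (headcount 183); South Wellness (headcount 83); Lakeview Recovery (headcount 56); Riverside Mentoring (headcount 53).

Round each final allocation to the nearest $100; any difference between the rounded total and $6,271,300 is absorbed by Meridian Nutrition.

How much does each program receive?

East Workforce: $1,995,400; Meridian Nutrition: $2,086,700; South Wellness: $946,400; Lakeview Recovery: $638,500; Riverside Mentoring: $604,300

Headcount total: 550.
Unrounded shares: East Workforce 175/550 × $6,271,300 = 1,995,413.64; Meridian Nutrition 183/550 × $6,271,300 = 2,086,632.55; South Wellness 83/550 × $6,271,300 = 946,396.18; Lakeview Recovery 56/550 × $6,271,300 = 638,532.36; Riverside Mentoring 53/550 × $6,271,300 = 604,325.27.
At nearest $100: East Workforce $1,995,400; Meridian Nutrition $2,086,600; South Wellness $946,400; Lakeview Recovery $638,500; Riverside Mentoring $604,300. Sum = $6,271,200.
Difference $6,271,300 − $6,271,200 = +$100 applied to Meridian Nutrition: Meridian Nutrition becomes $2,086,700.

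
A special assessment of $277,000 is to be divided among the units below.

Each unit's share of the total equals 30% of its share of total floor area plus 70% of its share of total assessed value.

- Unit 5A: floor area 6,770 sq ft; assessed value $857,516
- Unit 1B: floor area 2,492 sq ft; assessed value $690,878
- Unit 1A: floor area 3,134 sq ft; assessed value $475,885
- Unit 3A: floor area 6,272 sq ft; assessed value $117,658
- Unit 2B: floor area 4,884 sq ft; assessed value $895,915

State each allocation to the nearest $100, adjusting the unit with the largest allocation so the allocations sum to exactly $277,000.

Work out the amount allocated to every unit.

Unit 5A: $78,700 · Unit 1B: $52,900 · Unit 1A: $41,400 · Unit 3A: $29,600 · Unit 2B: $74,400

Totals — floor area 23,552, assessed value 3,037,852.
Composite weights (30% floor area + 70% assessed value): Unit 5A 0.2838; Unit 1B 0.1909; Unit 1A 0.1496; Unit 3A 0.1070; Unit 2B 0.2687.
Raw shares: Unit 5A 78,620.54; Unit 1B 52,890.04; Unit 1A 41,432.67; Unit 3A 29,639.77; Unit 2B 74,416.98.
At nearest $100: Unit 5A $78,600; Unit 1B $52,900; Unit 1A $41,400; Unit 3A $29,600; Unit 2B $74,400. Sum = $276,900.
Difference $277,000 − $276,900 = +$100 applied to largest allocation (Unit 5A): Unit 5A becomes $78,700.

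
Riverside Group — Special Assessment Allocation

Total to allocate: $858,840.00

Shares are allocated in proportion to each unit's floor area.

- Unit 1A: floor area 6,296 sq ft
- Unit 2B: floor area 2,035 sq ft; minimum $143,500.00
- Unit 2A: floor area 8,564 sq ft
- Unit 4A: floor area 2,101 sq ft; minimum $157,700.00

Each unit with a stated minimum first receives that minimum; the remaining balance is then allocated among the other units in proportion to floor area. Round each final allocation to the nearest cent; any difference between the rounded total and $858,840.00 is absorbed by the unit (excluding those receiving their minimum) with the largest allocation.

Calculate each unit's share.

Minimums first: Unit 2B $143,500.00; Unit 4A $157,700.00. Balance $557,640.00.
Balance split over remaining floor area 14,860: Unit 1A 236,265.2382 → $236,265.24; Unit 2A 321,374.7618 → $321,374.76.

Unit 1A: $236,265.24; Unit 2B: $143,500.00; Unit 2A: $321,374.76; Unit 4A: $157,700.00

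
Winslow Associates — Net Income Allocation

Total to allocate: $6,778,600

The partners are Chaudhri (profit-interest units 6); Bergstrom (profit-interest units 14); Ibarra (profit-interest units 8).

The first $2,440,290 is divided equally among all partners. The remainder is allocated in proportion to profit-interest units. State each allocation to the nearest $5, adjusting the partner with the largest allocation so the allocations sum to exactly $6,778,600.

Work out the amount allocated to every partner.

First tranche $2,440,290 split equally: $813,430 each.
Remainder $4,338,310 by profit-interest units (total 28): Chaudhri 929,637.86 → $929,640; Bergstrom 2,169,155.00 → $2,169,155; Ibarra 1,239,517.14 → $1,239,515.
Totals: Chaudhri $813,430 + $929,640 = $1,743,070; Bergstrom $813,430 + $2,169,155 = $2,982,585; Ibarra $813,430 + $1,239,515 = $2,052,945.

Chaudhri: $1,743,070 · Bergstrom: $2,982,585 · Ibarra: $2,052,945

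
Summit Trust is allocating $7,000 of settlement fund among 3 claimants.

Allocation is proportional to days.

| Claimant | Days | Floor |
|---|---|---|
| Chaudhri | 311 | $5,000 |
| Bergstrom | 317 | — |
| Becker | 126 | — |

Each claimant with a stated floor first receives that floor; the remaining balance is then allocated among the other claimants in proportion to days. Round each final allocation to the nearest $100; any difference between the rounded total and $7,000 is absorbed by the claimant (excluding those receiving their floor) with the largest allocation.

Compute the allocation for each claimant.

Chaudhri: $5,000; Bergstrom: $1,400; Becker: $600

Fund the minimums — Chaudhri $5,000. Balance $2,000.
Balance split over remaining days 443: Bergstrom 1,431.15 → $1,400; Becker 568.85 → $600.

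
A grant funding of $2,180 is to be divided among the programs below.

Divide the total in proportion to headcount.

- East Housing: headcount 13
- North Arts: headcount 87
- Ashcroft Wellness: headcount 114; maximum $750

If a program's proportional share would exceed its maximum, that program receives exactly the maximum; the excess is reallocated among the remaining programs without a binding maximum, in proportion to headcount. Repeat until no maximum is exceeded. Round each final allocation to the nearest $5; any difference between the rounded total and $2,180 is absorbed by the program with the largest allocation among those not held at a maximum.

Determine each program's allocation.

East Housing: $185 | North Arts: $1,245 | Ashcroft Wellness: $750

Total headcount = 214.
Pro-rata shares before constraints: East Housing 132.43; North Arts 886.26; Ashcroft Wellness 1,161.31.
Cap binds for Ashcroft Wellness ($750); residual $1,430 reallocated over remaining headcount 100.
Shares after redistribution: East Housing 185.90 → $185; North Arts 1,244.10 → $1,245.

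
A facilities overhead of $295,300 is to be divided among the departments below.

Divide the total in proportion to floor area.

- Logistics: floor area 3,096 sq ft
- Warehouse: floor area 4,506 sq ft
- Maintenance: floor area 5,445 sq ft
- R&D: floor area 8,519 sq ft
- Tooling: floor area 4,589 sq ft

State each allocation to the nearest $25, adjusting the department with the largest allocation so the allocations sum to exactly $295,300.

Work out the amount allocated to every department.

Sum of floor area: 26,155.
Pro-rata amounts: Logistics 3,096/26,155 × $295,300 = 34,955.03; Warehouse 4,506/26,155 × $295,300 = 50,874.47; Maintenance 5,445/26,155 × $295,300 = 61,476.14; R&D 8,519/26,155 × $295,300 = 96,182.78; Tooling 4,589/26,155 × $295,300 = 51,811.57.
Rounded to nearest $25: Logistics $34,950; Warehouse $50,875; Maintenance $61,475; R&D $96,175; Tooling $51,800. Sum = $295,275.
Difference $295,300 − $295,275 = +$25 applied to largest allocation (R&D): R&D becomes $96,200.

Logistics: $34,950; Warehouse: $50,875; Maintenance: $61,475; R&D: $96,200; Tooling: $51,800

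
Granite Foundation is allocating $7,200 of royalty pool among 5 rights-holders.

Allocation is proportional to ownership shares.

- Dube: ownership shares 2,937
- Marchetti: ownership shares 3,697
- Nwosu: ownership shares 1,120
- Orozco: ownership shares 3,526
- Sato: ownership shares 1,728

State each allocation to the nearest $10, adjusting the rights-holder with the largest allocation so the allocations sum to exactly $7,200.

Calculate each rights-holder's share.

Ownership shares total: 13,008.
Unrounded shares: Dube 2,937/13,008 × $7,200 = 1,625.65; Marchetti 3,697/13,008 × $7,200 = 2,046.31; Nwosu 1,120/13,008 × $7,200 = 619.93; Orozco 3,526/13,008 × $7,200 = 1,951.66; Sato 1,728/13,008 × $7,200 = 956.46.
At nearest $10: Dube $1,630; Marchetti $2,050; Nwosu $620; Orozco $1,950; Sato $960. Sum = $7,210.
Difference $7,200 − $7,210 = −$10 applied to largest allocation (Marchetti): Marchetti becomes $2,040.

Dube: $1,630; Marchetti: $2,040; Nwosu: $620; Orozco: $1,950; Sato: $960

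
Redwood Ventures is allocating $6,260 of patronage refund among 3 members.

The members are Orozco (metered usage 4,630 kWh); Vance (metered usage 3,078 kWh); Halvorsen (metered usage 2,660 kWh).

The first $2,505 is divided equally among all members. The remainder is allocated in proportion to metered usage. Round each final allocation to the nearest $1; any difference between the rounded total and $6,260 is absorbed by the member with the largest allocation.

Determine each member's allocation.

$2,505 shared equally gives $835 per member.
Remainder $3,755 by metered usage (total 10,368): Orozco 1,676.86 → $1,677; Vance 1,114.77 → $1,115; Halvorsen 963.38 → $963.
Totals: Orozco $835 + $1,677 = $2,512; Vance $835 + $1,115 = $1,950; Halvorsen $835 + $963 = $1,798.

Orozco: $2,512; Vance: $1,950; Halvorsen: $1,798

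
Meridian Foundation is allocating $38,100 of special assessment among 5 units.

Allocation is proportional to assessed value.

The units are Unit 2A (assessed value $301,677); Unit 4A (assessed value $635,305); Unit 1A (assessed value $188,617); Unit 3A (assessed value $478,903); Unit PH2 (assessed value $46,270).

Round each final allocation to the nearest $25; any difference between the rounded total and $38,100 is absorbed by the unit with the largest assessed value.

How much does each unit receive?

Unit 2A: $6,975; Unit 4A: $14,650; Unit 1A: $4,350; Unit 3A: $11,050; Unit PH2: $1,075

Sum of assessed value: 301,677 + 635,305 + 188,617 + 478,903 + 46,270 = 1,650,772.
Raw shares: Unit 2A 6,962.74; Unit 4A 14,662.91; Unit 1A 4,353.30; Unit 3A 11,053.13; Unit PH2 1,067.92.
Rounded to nearest $25: Unit 2A $6,975; Unit 4A $14,675; Unit 1A $4,350; Unit 3A $11,050; Unit PH2 $1,075. Sum = $38,125.
Difference $38,100 − $38,125 = −$25 applied to largest assessed value (Unit 4A): Unit 4A becomes $14,650.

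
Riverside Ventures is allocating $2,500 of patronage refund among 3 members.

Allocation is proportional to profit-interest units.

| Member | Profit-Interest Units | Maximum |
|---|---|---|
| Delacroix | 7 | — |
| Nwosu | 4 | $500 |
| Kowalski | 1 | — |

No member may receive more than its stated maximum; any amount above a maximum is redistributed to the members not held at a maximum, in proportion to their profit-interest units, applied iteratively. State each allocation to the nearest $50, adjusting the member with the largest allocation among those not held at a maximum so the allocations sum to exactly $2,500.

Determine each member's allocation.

Delacroix: $1,750 · Nwosu: $500 · Kowalski: $250

Combined profit-interest units = 12.
Unconstrained shares: Delacroix 1,458.33; Nwosu 833.33; Kowalski 208.33.
Cap binds for Nwosu ($500); balance $2,000 reallocated over remaining profit-interest units 8.
Redistributed shares: Delacroix 1,750.00 → $1,750; Kowalski 250.00 → $250.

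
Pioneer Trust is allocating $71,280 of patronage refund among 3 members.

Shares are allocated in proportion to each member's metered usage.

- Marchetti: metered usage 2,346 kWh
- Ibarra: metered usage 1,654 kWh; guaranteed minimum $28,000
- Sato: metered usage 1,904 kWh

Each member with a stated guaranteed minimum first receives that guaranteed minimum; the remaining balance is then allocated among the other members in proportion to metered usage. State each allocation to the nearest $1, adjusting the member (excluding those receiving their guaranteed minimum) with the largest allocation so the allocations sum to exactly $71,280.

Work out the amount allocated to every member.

Minimums first: Ibarra $28,000. Remaining pool $43,280.
Remaining pool split over remaining metered usage 4,250: Marchetti 23,890.56 → $23,891; Sato 19,389.44 → $19,389.

Marchetti: $23,891 | Ibarra: $28,000 | Sato: $19,389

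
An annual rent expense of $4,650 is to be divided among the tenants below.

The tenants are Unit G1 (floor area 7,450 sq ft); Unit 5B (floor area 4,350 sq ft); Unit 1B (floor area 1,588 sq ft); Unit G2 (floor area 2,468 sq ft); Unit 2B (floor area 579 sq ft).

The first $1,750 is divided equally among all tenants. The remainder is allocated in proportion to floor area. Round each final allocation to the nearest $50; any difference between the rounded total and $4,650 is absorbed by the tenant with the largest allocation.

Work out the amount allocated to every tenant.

Unit G1: $1,650; Unit 5B: $1,100; Unit 1B: $650; Unit G2: $800; Unit 2B: $450

$1,750 shared equally gives $350 per tenant.
Remainder $2,900 by floor area (total 16,435): Unit G1 1,314.57 → $1,300; Unit 5B 767.57 → $750; Unit 1B 280.21 → $300; Unit G2 435.49 → $450; Unit 2B 102.17 → $100.
Totals: Unit G1 $350 + $1,300 = $1,650; Unit 5B $350 + $750 = $1,100; Unit 1B $350 + $300 = $650; Unit G2 $350 + $450 = $800; Unit 2B $350 + $100 = $450.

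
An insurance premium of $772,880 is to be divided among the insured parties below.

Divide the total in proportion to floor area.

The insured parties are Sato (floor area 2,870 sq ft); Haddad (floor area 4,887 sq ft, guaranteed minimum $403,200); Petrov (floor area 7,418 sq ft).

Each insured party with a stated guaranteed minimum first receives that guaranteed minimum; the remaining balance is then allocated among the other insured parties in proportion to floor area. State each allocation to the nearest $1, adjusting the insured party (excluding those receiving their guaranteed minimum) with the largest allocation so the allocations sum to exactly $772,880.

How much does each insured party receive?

Sato: $103,128 | Haddad: $403,200 | Petrov: $266,552

Fund the minimums — Haddad $403,200. Residual $369,680.
Residual split over remaining floor area 10,288: Sato 103,128.07 → $103,128; Petrov 266,551.93 → $266,552.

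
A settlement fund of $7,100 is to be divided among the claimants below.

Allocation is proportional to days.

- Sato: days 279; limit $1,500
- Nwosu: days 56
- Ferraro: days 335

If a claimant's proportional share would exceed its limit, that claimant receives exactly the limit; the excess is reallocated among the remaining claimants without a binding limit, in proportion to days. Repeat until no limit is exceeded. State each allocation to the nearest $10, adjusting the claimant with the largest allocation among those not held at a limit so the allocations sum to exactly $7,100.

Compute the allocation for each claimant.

Total days = 670.
Pro-rata shares before constraints: Sato 2,956.57; Nwosu 593.43; Ferraro 3,550.00.
Cap binds for Sato ($1,500); remaining pool $5,600 reallocated over remaining days 391.
Shares after redistribution: Nwosu 802.05 → $800; Ferraro 4,797.95 → $4,800.

Sato: $1,500; Nwosu: $800; Ferraro: $4,800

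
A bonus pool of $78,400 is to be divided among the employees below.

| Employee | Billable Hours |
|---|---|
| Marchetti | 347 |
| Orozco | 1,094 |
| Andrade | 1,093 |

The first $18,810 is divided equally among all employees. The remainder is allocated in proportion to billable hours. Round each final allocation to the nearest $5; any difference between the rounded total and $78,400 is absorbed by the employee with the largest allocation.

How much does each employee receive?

Marchetti: $14,430 · Orozco: $31,995 · Andrade: $31,975

$18,810 shared equally gives $6,270 per employee.
Remainder $59,590 by billable hours (total 2,534): Marchetti 8,160.11 → $8,160; Orozco 25,726.70 → $25,725; Andrade 25,703.18 → $25,705.
Totals: Marchetti $6,270 + $8,160 = $14,430; Orozco $6,270 + $25,725 = $31,995; Andrade $6,270 + $25,705 = $31,975.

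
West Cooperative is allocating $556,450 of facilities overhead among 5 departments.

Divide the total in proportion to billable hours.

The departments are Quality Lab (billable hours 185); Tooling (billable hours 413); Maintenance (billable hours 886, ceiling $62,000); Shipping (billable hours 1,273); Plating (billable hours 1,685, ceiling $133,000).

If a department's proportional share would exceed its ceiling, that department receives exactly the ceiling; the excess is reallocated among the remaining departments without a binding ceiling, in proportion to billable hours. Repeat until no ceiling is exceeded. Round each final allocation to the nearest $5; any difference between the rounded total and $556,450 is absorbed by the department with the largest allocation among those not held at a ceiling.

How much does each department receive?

Quality Lab: $35,740 · Tooling: $79,785 · Maintenance: $62,000 · Shipping: $245,925 · Plating: $133,000

Billable hours total: 4,442.
Unconstrained shares: Quality Lab 23,174.98; Tooling 51,736.57; Maintenance 110,989.35; Shipping 159,468.90; Plating 211,080.20.
Held at cap: Maintenance ($62,000), Plating ($133,000); balance $361,450 reallocated over remaining billable hours 1,871.
Redistributed shares: Quality Lab 35,739.31 → $35,740; Tooling 79,785.60 → $79,785; Shipping 245,925.09 → $245,925.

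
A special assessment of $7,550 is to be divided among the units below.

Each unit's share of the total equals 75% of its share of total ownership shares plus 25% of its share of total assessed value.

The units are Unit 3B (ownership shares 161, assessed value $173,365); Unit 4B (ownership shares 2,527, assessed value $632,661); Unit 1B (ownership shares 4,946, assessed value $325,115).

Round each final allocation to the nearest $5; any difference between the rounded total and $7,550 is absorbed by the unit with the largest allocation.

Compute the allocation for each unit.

Unit 3B: $410 · Unit 4B: $2,930 · Unit 1B: $4,210

Totals — ownership shares 7,634, assessed value 1,131,141.
Combined weights (75% ownership shares + 25% assessed value): Unit 3B 0.0541; Unit 4B 0.3881; Unit 1B 0.5578.
Unrounded shares: Unit 3B 408.71; Unit 4B 2,930.10; Unit 1B 4,211.19.
Rounded to nearest $5: Unit 3B $410; Unit 4B $2,930; Unit 1B $4,210. Sum = $7,550.
No rounding difference to absorb.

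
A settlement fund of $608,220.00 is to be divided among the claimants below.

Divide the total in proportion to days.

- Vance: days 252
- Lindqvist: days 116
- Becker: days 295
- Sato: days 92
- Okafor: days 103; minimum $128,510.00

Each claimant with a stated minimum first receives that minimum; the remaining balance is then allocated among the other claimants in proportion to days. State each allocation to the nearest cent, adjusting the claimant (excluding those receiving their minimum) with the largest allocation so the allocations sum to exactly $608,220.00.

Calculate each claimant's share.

Fund the minimums — Okafor $128,510.00. Balance $479,710.00.
Balance split over remaining days 755: Vance 160,115.1258 → $160,115.13; Lindqvist 73,703.7881 → $73,703.79; Becker 187,436.3576 → $187,436.36; Sato 58,454.7285 → $58,454.73.
Rounding difference −$0.01 applied to Becker → $187,436.35.

Vance: $160,115.13 | Lindqvist: $73,703.79 | Becker: $187,436.35 | Sato: $58,454.73 | Okafor: $128,510.00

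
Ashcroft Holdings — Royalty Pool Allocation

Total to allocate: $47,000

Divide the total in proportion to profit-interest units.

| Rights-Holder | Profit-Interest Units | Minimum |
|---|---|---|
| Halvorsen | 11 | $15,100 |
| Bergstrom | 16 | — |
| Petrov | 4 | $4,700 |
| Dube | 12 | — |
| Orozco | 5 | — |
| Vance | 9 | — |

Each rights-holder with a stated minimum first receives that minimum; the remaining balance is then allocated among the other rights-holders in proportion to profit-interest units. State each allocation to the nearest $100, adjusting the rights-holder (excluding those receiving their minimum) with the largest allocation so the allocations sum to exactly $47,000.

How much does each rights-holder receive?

Halvorsen: $15,100; Bergstrom: $10,400; Petrov: $4,700; Dube: $7,800; Orozco: $3,200; Vance: $5,800

Fund the minimums — Halvorsen $15,100; Petrov $4,700. Residual $27,200.
Residual split over remaining profit-interest units 42: Bergstrom 10,361.90 → $10,400; Dube 7,771.43 → $7,800; Orozco 3,238.10 → $3,200; Vance 5,828.57 → $5,800.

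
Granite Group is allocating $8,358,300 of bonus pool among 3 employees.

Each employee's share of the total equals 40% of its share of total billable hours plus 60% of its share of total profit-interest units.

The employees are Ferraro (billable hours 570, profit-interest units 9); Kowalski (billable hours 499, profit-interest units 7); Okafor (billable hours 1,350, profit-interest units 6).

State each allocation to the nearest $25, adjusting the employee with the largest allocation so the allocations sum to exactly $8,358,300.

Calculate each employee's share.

Ferraro: $2,839,375 | Kowalski: $2,285,350 | Okafor: $3,233,575

Totals — billable hours 2,419, profit-interest units 22.
Composite weights (40% billable hours + 60% profit-interest units): Ferraro 0.3397; Kowalski 0.2734; Okafor 0.3869.
Raw shares: Ferraro 2,839,384.46; Kowalski 2,285,347.50; Okafor 3,233,568.04.
After rounding ($25): Ferraro $2,839,375; Kowalski $2,285,350; Okafor $3,233,575. Sum = $8,358,300.
Sum already equals the total — no adjustment.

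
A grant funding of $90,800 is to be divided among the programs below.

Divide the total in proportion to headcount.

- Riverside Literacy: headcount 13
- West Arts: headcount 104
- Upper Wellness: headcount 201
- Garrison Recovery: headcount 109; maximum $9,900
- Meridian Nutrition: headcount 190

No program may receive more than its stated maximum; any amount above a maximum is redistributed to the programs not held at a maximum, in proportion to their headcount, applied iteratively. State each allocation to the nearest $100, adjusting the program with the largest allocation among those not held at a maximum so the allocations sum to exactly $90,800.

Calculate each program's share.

Riverside Literacy: $2,100 · West Arts: $16,600 · Upper Wellness: $31,900 · Garrison Recovery: $9,900 · Meridian Nutrition: $30,300

Total headcount = 617.
Pro-rata shares before constraints: Riverside Literacy 1,913.13; West Arts 15,305.02; Upper Wellness 29,579.90; Garrison Recovery 16,040.84; Meridian Nutrition 27,961.10.
Cap binds for Garrison Recovery ($9,900); residual $80,900 reallocated over remaining headcount 508.
Shares after redistribution: Riverside Literacy 2,070.28 → $2,100; West Arts 16,562.20 → $16,600; Upper Wellness 32,009.65 → $32,000; Meridian Nutrition 30,257.87 → $30,300.
Rounding difference −$100 applied to Upper Wellness → $31,900.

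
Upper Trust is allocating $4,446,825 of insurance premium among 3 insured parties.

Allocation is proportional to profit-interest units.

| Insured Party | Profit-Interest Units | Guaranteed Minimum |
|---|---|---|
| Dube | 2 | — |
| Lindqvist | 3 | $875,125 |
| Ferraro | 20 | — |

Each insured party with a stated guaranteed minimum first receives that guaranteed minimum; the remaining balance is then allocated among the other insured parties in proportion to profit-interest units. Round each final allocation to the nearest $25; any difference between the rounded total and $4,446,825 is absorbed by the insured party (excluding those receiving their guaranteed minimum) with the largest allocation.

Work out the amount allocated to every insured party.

Dube: $324,700; Lindqvist: $875,125; Ferraro: $3,247,000

Minimums first: Lindqvist $875,125. Residual $3,571,700.
Residual split over remaining profit-interest units 22: Dube 324,700.00 → $324,700; Ferraro 3,247,000.00 → $3,247,000.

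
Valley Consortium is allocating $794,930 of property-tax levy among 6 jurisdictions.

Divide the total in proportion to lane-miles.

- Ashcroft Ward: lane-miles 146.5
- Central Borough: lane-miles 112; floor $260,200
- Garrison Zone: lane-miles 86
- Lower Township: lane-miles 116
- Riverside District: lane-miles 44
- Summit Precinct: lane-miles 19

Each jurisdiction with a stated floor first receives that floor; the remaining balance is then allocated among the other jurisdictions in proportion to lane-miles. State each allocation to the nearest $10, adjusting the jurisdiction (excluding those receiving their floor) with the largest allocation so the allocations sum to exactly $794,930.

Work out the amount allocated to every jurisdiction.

Fund the minimums — Central Borough $260,200. Residual $534,730.
Residual split over remaining lane-miles 411.5: Ashcroft Ward 190,371.68 → $190,370; Garrison Zone 111,754.02 → $111,750; Lower Township 150,737.98 → $150,740; Riverside District 57,176.48 → $57,180; Summit Precinct 24,689.84 → $24,690.

Ashcroft Ward: $190,370; Central Borough: $260,200; Garrison Zone: $111,750; Lower Township: $150,740; Riverside District: $57,180; Summit Precinct: $24,690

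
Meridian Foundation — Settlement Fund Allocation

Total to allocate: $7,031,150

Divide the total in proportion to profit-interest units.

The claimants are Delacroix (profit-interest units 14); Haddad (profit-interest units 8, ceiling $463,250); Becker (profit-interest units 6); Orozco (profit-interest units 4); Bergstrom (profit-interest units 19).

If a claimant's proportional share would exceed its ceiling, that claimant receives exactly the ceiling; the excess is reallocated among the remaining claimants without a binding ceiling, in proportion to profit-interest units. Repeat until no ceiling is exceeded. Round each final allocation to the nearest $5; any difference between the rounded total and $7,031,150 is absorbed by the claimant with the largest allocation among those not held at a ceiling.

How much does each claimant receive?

Delacroix: $2,138,385; Haddad: $463,250; Becker: $916,450; Orozco: $610,965; Bergstrom: $2,902,100

Sum of profit-interest units: 51.
Proportional shares (ignoring caps): Delacroix 1,930,119.61; Haddad 1,102,925.49; Becker 827,194.12; Orozco 551,462.75; Bergstrom 2,619,448.04.
Cap binds for Haddad ($463,250); remaining pool $6,567,900 reallocated over remaining profit-interest units 43.
Shares after redistribution: Delacroix 2,138,386.05 → $2,138,385; Becker 916,451.16 → $916,450; Orozco 610,967.44 → $610,965; Bergstrom 2,902,095.35 → $2,902,095.
Rounding difference +$5 applied to Bergstrom → $2,902,100.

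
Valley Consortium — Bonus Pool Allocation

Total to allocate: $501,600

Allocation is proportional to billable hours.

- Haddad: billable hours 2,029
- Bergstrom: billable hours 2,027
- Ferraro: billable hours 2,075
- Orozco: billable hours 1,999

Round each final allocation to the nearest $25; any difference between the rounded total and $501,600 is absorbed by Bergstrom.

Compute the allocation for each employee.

Combined billable hours = 8,130.
Raw shares: Haddad 2,029/8,130 × $501,600 = 125,184.06; Bergstrom 2,027/8,130 × $501,600 = 125,060.66; Ferraro 2,075/8,130 × $501,600 = 128,022.14; Orozco 1,999/8,130 × $501,600 = 123,333.14.
At nearest $25: Haddad $125,175; Bergstrom $125,050; Ferraro $128,025; Orozco $123,325. Sum = $501,575.
Difference $501,600 − $501,575 = +$25 applied to Bergstrom: Bergstrom becomes $125,075.

Haddad: $125,175 | Bergstrom: $125,075 | Ferraro: $128,025 | Orozco: $123,325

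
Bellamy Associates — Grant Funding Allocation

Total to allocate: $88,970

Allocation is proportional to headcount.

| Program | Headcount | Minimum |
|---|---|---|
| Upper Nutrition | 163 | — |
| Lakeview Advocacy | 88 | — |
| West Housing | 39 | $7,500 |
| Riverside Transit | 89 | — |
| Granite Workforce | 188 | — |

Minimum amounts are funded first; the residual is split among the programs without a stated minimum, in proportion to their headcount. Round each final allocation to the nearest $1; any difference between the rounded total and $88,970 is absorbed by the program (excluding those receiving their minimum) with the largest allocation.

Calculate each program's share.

Upper Nutrition: $25,151 · Lakeview Advocacy: $13,578 · West Housing: $7,500 · Riverside Transit: $13,733 · Granite Workforce: $29,008

Guaranteed amounts: West Housing $7,500. Remaining pool $81,470.
Remaining pool split over remaining headcount 528: Upper Nutrition 25,150.78 → $25,151; Lakeview Advocacy 13,578.33 → $13,578; Riverside Transit 13,732.63 → $13,733; Granite Workforce 29,008.26 → $29,008.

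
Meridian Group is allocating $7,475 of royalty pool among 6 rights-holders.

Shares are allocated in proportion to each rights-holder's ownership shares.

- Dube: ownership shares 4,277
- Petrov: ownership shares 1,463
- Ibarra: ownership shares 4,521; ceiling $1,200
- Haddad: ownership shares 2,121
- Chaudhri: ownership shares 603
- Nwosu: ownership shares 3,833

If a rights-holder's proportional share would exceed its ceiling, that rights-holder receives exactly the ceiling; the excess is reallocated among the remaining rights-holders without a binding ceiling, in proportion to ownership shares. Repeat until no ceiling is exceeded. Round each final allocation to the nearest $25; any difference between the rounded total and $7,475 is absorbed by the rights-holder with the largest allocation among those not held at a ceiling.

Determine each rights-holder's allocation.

Dube: $2,200 | Petrov: $750 | Ibarra: $1,200 | Haddad: $1,075 | Chaudhri: $300 | Nwosu: $1,950

Combined ownership shares = 16,818.
Unconstrained shares: Dube 1,900.97; Petrov 650.25; Ibarra 2,009.42; Haddad 942.71; Chaudhri 268.01; Nwosu 1,703.63.
Cap binds for Ibarra ($1,200); remaining pool $6,275 reallocated over remaining ownership shares 12,297.
Redistributed shares: Dube 2,182.50 → $2,175; Petrov 746.55 → $750; Haddad 1,082.32 → $1,075; Chaudhri 307.70 → $300; Nwosu 1,955.93 → $1,950.
Rounding difference +$25 applied to Dube → $2,200.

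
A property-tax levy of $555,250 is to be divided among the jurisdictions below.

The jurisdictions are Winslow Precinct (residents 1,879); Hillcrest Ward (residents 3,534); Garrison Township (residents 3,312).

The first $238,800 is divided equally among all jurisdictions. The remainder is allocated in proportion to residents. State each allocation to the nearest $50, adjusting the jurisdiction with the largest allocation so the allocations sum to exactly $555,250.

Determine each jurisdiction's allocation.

First tranche $238,800 split equally: $79,600 each.
Remainder $316,450 by residents (total 8,725): Winslow Precinct 68,150.09 → $68,150; Hillcrest Ward 128,175.85 → $128,200; Garrison Township 120,124.06 → $120,100.
Totals: Winslow Precinct $79,600 + $68,150 = $147,750; Hillcrest Ward $79,600 + $128,200 = $207,800; Garrison Township $79,600 + $120,100 = $199,700.

Winslow Precinct: $147,750 | Hillcrest Ward: $207,800 | Garrison Township: $199,700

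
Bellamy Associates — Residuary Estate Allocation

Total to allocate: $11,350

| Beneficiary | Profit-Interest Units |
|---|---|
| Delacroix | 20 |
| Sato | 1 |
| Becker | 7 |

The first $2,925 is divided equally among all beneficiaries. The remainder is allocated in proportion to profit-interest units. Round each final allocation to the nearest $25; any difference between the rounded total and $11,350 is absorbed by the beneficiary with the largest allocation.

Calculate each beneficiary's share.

$2,925 shared equally gives $975 per beneficiary.
Remainder $8,425 by profit-interest units (total 28): Delacroix 6,017.86 → $6,025; Sato 300.89 → $300; Becker 2,106.25 → $2,100.
Totals: Delacroix $975 + $6,025 = $7,000; Sato $975 + $300 = $1,275; Becker $975 + $2,100 = $3,075.

Delacroix: $7,000 · Sato: $1,275 · Becker: $3,075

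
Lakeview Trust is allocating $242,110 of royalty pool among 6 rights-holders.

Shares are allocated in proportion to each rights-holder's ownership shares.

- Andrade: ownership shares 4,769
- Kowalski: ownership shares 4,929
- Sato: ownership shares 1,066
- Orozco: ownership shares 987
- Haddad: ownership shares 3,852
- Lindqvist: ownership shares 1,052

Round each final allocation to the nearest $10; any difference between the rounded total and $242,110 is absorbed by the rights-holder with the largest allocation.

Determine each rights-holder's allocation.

Sum of ownership shares: 16,655.
Pro-rata amounts: Andrade 4,769/16,655 × $242,110 = 69,325.88; Kowalski 4,929/16,655 × $242,110 = 71,651.77; Sato 1,066/16,655 × $242,110 = 15,496.20; Orozco 987/16,655 × $242,110 = 14,347.80; Haddad 3,852/16,655 × $242,110 = 55,995.66; Lindqvist 1,052/16,655 × $242,110 = 15,292.69.
Rounded to nearest $10: Andrade $69,330; Kowalski $71,650; Sato $15,500; Orozco $14,350; Haddad $56,000; Lindqvist $15,290. Sum = $242,120.
Difference $242,110 − $242,120 = −$10 applied to largest allocation (Kowalski): Kowalski becomes $71,640.

Andrade: $69,330 | Kowalski: $71,640 | Sato: $15,500 | Orozco: $14,350 | Haddad: $56,000 | Lindqvist: $15,290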